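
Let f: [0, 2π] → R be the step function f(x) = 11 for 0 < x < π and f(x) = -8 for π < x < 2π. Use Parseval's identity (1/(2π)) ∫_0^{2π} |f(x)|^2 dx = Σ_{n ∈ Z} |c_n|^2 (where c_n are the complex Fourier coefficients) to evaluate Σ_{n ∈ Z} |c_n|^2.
Σ |c_n|^2 = 185/2

Parseval equates the L^2 energy of f (normalised by 1/(2π)) with the ℓ^2 sum of its Fourier coefficients: (1/(2π)) ∫_0^{2π} |f|^2 = Σ |c_n|^2.
Compute the left side: (1/(2π)) [∫_0^π 11^2 dx + ∫_π^{2π} (-8)^2 dx] = (1/(2π)) · (121π + 64π) = (121 + 64)/2 = 185/2.
So Σ_{n ∈ Z} |c_n|^2 = 185/2.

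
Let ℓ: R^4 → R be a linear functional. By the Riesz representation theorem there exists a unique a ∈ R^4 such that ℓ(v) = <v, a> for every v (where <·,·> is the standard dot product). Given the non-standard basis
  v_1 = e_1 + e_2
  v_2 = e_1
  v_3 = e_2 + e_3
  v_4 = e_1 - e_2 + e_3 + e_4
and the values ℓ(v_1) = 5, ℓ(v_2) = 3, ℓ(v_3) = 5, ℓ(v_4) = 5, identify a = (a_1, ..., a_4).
a = (3, 2, 3, 1)

Write a = (a_1, ..., a_4) in the standard basis. For each basis vector v_i, ℓ(v_i) = <v_i, a> is a linear equation in the a_j's. Collect the n equations into a matrix system V a = ℓ, where row i of V is v_i (expressed in the standard basis). Since V is invertible (lower-triangular with 1s on the diagonal, up to permutation), solve by back-substitution:
  V =
[[1, 1, 0, 0],
 [1, 0, 0, 0],
 [0, 1, 1, 0],
 [1, -1, 1, 1]]
  V a = (5, 3, 5, 5)
Solving gives a = (3, 2, 3, 1).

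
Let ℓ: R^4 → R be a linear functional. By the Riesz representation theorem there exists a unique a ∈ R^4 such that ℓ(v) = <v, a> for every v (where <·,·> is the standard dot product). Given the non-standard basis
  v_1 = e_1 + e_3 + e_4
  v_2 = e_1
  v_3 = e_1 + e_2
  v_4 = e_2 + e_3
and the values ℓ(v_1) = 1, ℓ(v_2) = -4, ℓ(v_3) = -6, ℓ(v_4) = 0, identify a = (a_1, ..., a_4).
a = (-4, -2, 2, 3)

Write a = (a_1, ..., a_4) in the standard basis. For each basis vector v_i, ℓ(v_i) = <v_i, a> is a linear equation in the a_j's. Collect the n equations into a matrix system V a = ℓ, where row i of V is v_i (expressed in the standard basis). Since V is invertible (lower-triangular with 1s on the diagonal, up to permutation), solve by back-substitution:
  V =
[[1, 0, 1, 1],
 [1, 0, 0, 0],
 [1, 1, 0, 0],
 [0, 1, 1, 0]]
  V a = (1, -4, -6, 0)
Solving gives a = (-4, -2, 2, 3).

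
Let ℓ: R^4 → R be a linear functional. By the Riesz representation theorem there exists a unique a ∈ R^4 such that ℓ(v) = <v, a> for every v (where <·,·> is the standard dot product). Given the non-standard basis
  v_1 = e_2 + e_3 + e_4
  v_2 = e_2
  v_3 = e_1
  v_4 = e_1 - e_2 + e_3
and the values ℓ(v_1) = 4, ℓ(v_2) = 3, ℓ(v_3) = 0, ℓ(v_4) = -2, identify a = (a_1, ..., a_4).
a = (0, 3, 1, 0)

Write a = (a_1, ..., a_4) in the standard basis. For each basis vector v_i, ℓ(v_i) = <v_i, a> is a linear equation in the a_j's. Collect the n equations into a matrix system V a = ℓ, where row i of V is v_i (expressed in the standard basis). Since V is invertible (lower-triangular with 1s on the diagonal, up to permutation), solve by back-substitution:
  V =
[[0, 1, 1, 1],
 [0, 1, 0, 0],
 [1, 0, 0, 0],
 [1, -1, 1, 0]]
  V a = (4, 3, 0, -2)
Solving gives a = (0, 3, 1, 0).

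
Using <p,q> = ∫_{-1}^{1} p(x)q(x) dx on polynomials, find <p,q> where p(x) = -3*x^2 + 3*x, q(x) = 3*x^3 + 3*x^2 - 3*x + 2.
<p,q> = -10

Expand the product: p(x)·q(x) = -9*x^5 + 18*x^3 - 15*x^2 + 6*x.
∫_{-1}^{1} of each monomial x^k gives [2/(k+1) if k even, 0 if k odd]. Integrating term-by-term (or equivalently evaluating the antiderivative F(x) = -3*x^6/2 + 9*x^4/2 - 5*x^3 + 3*x^2 at the endpoints):
  F(1) − F(−1) = 1 − (11) = -10.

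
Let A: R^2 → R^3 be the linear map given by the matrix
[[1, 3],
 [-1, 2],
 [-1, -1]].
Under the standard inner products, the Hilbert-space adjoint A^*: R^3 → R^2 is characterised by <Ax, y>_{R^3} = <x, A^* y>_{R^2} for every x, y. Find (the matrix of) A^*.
A^* = A^T =
[[1, -1, -1],
 [3, 2, -1]]

For real matrices with standard dot products, the defining identity <Ax, y> = <x, A^* y> gives (Ax)^T y = x^T (A^*) y, i.e. x^T A^T y = x^T (A^*) y. Since this holds for all x, y, we must have A^* = A^T. Therefore
A^* =
[[1, -1, -1],
 [3, 2, -1]].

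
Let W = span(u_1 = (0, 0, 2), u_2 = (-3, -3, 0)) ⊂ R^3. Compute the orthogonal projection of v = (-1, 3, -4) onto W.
proj_W(v) = (1, 1, -4)

Set up U = [u_1 | ... | u_2] ∈ R^(3×2). The projector onto W = col(U) is P = U (U^T U)^(-1) U^T.
Compute U^T U =
  [4, 0]
  [0, 18],
and U^T v = (-8, -6).
Solve U^T U · c = U^T v for the coefficients: c = (-2, -1/3). The projection is proj_W(v) = U c.
Check: (v - proj_W(v)) · u_1 = 0  (should be 0).
Check: (v - proj_W(v)) · u_2 = 0  (should be 0).
Result: proj_W(v) = (1, 1, -4).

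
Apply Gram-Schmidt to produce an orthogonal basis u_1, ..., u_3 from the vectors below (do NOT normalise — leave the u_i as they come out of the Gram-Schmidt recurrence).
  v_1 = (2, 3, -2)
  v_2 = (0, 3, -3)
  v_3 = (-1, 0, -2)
Orthogonal basis:
  u_1 = (2, 3, -2)
  u_2 = (-30/17, 6/17, -21/17)
  u_3 = (1/3, -2/3, -2/3)

Apply the Gram-Schmidt recurrence
  u_1 = v_1
  u_i = v_i − Σ_{j<i} ((v_i · u_j) / (u_j · u_j)) · u_j.

Step by step this gives:
  u_1 = (2, 3, -2)
  u_2 = (-30/17, 6/17, -21/17)
  u_3 = (1/3, -2/3, -2/3)

Orthogonality check:
  u_2 · u_1 = 0 (should be 0)
  u_3 · u_1 = 0 (should be 0)
  u_3 · u_2 = 0 (should be 0)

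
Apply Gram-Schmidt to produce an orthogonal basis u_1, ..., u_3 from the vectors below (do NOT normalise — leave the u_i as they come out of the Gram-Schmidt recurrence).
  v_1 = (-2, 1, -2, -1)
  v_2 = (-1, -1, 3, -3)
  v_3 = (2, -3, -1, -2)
Orthogonal basis:
  u_1 = (-2, 1, -2, -1)
  u_2 = (-7/5, -4/5, 13/5, -16/5)
  u_3 = (23/14, -251/98, -201/98, -171/98)

Apply the Gram-Schmidt recurrence
  u_1 = v_1
  u_i = v_i − Σ_{j<i} ((v_i · u_j) / (u_j · u_j)) · u_j.

Step by step this gives:
  u_1 = (-2, 1, -2, -1)
  u_2 = (-7/5, -4/5, 13/5, -16/5)
  u_3 = (23/14, -251/98, -201/98, -171/98)

Orthogonality check:
  u_2 · u_1 = 0 (should be 0)
  u_3 · u_1 = 0 (should be 0)
  u_3 · u_2 = 0 (should be 0)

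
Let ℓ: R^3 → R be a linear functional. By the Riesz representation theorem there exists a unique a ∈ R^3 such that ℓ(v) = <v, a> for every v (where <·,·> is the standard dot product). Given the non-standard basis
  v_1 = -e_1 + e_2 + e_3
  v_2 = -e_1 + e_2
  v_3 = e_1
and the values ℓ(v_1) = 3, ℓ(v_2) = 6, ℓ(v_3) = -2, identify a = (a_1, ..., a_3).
a = (-2, 4, -3)

Write a = (a_1, ..., a_3) in the standard basis. For each basis vector v_i, ℓ(v_i) = <v_i, a> is a linear equation in the a_j's. Collect the n equations into a matrix system V a = ℓ, where row i of V is v_i (expressed in the standard basis). Since V is invertible (lower-triangular with 1s on the diagonal, up to permutation), solve by back-substitution:
  V =
[[-1, 1, 1],
 [-1, 1, 0],
 [1, 0, 0]]
  V a = (3, 6, -2)
Solving gives a = (-2, 4, -3).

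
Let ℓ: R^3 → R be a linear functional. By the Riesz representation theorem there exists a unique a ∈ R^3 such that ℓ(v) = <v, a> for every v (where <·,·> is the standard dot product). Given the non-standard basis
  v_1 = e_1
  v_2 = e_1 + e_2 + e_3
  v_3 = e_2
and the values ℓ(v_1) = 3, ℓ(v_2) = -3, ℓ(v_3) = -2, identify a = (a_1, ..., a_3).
a = (3, -2, -4)

Write a = (a_1, ..., a_3) in the standard basis. For each basis vector v_i, ℓ(v_i) = <v_i, a> is a linear equation in the a_j's. Collect the n equations into a matrix system V a = ℓ, where row i of V is v_i (expressed in the standard basis). Since V is invertible (lower-triangular with 1s on the diagonal, up to permutation), solve by back-substitution:
  V =
[[1, 0, 0],
 [1, 1, 1],
 [0, 1, 0]]
  V a = (3, -3, -2)
Solving gives a = (3, -2, -4).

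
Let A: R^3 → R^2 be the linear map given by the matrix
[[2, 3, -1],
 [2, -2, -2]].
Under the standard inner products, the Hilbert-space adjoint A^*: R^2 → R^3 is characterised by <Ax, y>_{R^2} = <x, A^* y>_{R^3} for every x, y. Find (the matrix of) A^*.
A^* = A^T =
[[2, 2],
 [3, -2],
 [-1, -2]]

For real matrices with standard dot products, the defining identity <Ax, y> = <x, A^* y> gives (Ax)^T y = x^T (A^*) y, i.e. x^T A^T y = x^T (A^*) y. Since this holds for all x, y, we must have A^* = A^T. Therefore
A^* =
[[2, 2],
 [3, -2],
 [-1, -2]].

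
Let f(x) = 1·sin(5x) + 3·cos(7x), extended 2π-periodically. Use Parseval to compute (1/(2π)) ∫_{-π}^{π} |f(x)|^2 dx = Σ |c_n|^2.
Σ |c_n|^2 = 5

Expand |f|^2 and use orthogonality of {sin(nx), cos(mx)} on [-π, π]:
  ∫_{-π}^{π} sin(nx)^2 dx = π, ∫ cos(mx)^2 dx = π, and cross terms integrate to 0.
So ∫_{-π}^{π} f(x)^2 dx = 1^2 · π + 3^2 · π = (1 + 9)π.
Divide by 2π: (1 + 9)/2 = 5.
By Parseval, this equals Σ |c_n|^2.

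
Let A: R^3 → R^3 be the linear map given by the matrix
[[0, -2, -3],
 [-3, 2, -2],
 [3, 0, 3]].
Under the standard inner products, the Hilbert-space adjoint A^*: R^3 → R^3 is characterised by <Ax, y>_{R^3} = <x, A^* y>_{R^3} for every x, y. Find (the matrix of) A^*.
A^* = A^T =
[[0, -3, 3],
 [-2, 2, 0],
 [-3, -2, 3]]

For real matrices with standard dot products, the defining identity <Ax, y> = <x, A^* y> gives (Ax)^T y = x^T (A^*) y, i.e. x^T A^T y = x^T (A^*) y. Since this holds for all x, y, we must have A^* = A^T. Therefore
A^* =
[[0, -3, 3],
 [-2, 2, 0],
 [-3, -2, 3]].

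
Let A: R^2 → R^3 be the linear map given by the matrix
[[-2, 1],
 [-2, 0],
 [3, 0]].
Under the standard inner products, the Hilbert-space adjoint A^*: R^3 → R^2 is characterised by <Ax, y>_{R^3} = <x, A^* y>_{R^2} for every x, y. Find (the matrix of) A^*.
A^* = A^T =
[[-2, -2, 3],
 [1, 0, 0]]

For real matrices with standard dot products, the defining identity <Ax, y> = <x, A^* y> gives (Ax)^T y = x^T (A^*) y, i.e. x^T A^T y = x^T (A^*) y. Since this holds for all x, y, we must have A^* = A^T. Therefore
A^* =
[[-2, -2, 3],
 [1, 0, 0]].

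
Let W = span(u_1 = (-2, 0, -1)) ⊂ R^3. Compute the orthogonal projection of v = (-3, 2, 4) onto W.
proj_W(v) = (-4/5, 0, -2/5)

Set up U = [u_1 | ... | u_1] ∈ R^(3×1). The projector onto W = col(U) is P = U (U^T U)^(-1) U^T.
Compute U^T U =
  [5],
and U^T v = (2).
Solve U^T U · c = U^T v for the coefficients: c = (2/5). The projection is proj_W(v) = U c.
Check: (v - proj_W(v)) · u_1 = 0  (should be 0).
Result: proj_W(v) = (-4/5, 0, -2/5).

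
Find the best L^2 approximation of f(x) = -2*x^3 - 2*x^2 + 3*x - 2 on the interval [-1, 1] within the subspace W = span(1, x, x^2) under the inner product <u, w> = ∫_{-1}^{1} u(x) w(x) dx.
g(x) = -2*x^2 + 9*x/5 - 2

The best approximation g ∈ W is the orthogonal projection of f onto W. Writing g = a_0 + a_1 x + a_2 x^2, the coefficients solve the normal equations G · a = b where
  G_{ij} = <φ_i, φ_j> and b_i = <f, φ_i>, with φ_0 = 1, φ_1 = x, φ_2 = x^2.
G =
  [2, 0, 2/3]
  [0, 2/3, 0]
  [2/3, 0, 2/5],
b = (-16/3, 6/5, -32/15).
Solving gives a_0 = -2, a_1 = 9/5, a_2 = -2, so
  g(x) = -2*x^2 + 9*x/5 - 2.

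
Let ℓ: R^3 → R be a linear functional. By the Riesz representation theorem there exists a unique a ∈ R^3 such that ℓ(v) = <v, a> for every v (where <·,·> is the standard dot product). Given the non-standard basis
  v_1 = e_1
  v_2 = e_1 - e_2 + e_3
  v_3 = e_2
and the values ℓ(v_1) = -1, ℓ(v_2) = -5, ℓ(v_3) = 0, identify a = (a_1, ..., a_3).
a = (-1, 0, -4)

Write a = (a_1, ..., a_3) in the standard basis. For each basis vector v_i, ℓ(v_i) = <v_i, a> is a linear equation in the a_j's. Collect the n equations into a matrix system V a = ℓ, where row i of V is v_i (expressed in the standard basis). Since V is invertible (lower-triangular with 1s on the diagonal, up to permutation), solve by back-substitution:
  V =
[[1, 0, 0],
 [1, -1, 1],
 [0, 1, 0]]
  V a = (-1, -5, 0)
Solving gives a = (-1, 0, -4).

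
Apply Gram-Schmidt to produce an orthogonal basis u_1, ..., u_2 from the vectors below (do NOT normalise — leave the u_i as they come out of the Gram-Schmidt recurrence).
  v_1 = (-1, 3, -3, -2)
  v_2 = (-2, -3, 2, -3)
Orthogonal basis:
  u_1 = (-1, 3, -3, -2)
  u_2 = (-53/23, -48/23, 25/23, -83/23)

Apply the Gram-Schmidt recurrence
  u_1 = v_1
  u_i = v_i − Σ_{j<i} ((v_i · u_j) / (u_j · u_j)) · u_j.

Step by step this gives:
  u_1 = (-1, 3, -3, -2)
  u_2 = (-53/23, -48/23, 25/23, -83/23)

Orthogonality check:
  u_2 · u_1 = 0 (should be 0)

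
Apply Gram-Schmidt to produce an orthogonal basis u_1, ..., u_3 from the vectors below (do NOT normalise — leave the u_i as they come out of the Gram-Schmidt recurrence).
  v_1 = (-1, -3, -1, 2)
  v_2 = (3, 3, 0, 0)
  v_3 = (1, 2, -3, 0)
Orthogonal basis:
  u_1 = (-1, -3, -1, 2)
  u_2 = (11/5, 3/5, -4/5, 8/5)
  u_3 = (-11/14, 11/14, -19/7, -4/7)

Apply the Gram-Schmidt recurrence
  u_1 = v_1
  u_i = v_i − Σ_{j<i} ((v_i · u_j) / (u_j · u_j)) · u_j.

Step by step this gives:
  u_1 = (-1, -3, -1, 2)
  u_2 = (11/5, 3/5, -4/5, 8/5)
  u_3 = (-11/14, 11/14, -19/7, -4/7)

Orthogonality check:
  u_2 · u_1 = 0 (should be 0)
  u_3 · u_1 = 0 (should be 0)
  u_3 · u_2 = 0 (should be 0)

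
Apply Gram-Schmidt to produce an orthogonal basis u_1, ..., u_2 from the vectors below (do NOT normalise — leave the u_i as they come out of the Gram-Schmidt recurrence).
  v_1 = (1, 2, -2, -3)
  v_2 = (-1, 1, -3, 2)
Orthogonal basis:
  u_1 = (1, 2, -2, -3)
  u_2 = (-19/18, 8/9, -26/9, 13/6)

Apply the Gram-Schmidt recurrence
  u_1 = v_1
  u_i = v_i − Σ_{j<i} ((v_i · u_j) / (u_j · u_j)) · u_j.

Step by step this gives:
  u_1 = (1, 2, -2, -3)
  u_2 = (-19/18, 8/9, -26/9, 13/6)

Orthogonality check:
  u_2 · u_1 = 0 (should be 0)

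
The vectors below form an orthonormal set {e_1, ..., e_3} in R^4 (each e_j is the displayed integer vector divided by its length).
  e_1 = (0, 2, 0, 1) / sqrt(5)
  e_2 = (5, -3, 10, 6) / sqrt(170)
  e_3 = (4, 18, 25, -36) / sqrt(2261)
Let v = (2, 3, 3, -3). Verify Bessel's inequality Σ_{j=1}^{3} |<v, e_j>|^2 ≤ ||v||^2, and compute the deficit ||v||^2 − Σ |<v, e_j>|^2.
Σ |<v, e_j>|^2 = 1115/38; ||v||^2 = 31; deficit = 63/38

Write each e_j = u_j / sqrt(<u_j, u_j>) where u_j is the displayed integer vector. Then <v, e_j> = <v, u_j> / sqrt(<u_j, u_j>), so |<v, e_j>|^2 = <v, u_j>^2 / <u_j, u_j>.
Coefficients: <v, e_1> = 3/sqrt(5), <v, e_2> = 13/sqrt(170), <v, e_3> = 245/sqrt(2261).
Square and sum: Σ |<v, e_j>|^2 = 1115/38.
Compute ||v||^2 = v·v = 31.
Deficit = 31 − 1115/38 = 63/38 ≥ 0, confirming Bessel's inequality. (The deficit equals ||v − Σ <v,e_j> e_j||^2, the squared distance from v to span{e_j}.)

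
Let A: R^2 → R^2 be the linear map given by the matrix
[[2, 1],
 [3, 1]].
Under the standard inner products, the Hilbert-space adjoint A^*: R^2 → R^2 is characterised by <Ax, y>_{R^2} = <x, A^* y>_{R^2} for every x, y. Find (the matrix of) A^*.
A^* = A^T =
[[2, 3],
 [1, 1]]

For real matrices with standard dot products, the defining identity <Ax, y> = <x, A^* y> gives (Ax)^T y = x^T (A^*) y, i.e. x^T A^T y = x^T (A^*) y. Since this holds for all x, y, we must have A^* = A^T. Therefore
A^* =
[[2, 3],
 [1, 1]].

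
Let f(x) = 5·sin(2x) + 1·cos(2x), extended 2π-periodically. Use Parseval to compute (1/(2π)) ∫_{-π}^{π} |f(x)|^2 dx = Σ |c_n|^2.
Σ |c_n|^2 = 13

Expand |f|^2 and use orthogonality of {sin(nx), cos(mx)} on [-π, π]:
  ∫_{-π}^{π} sin(nx)^2 dx = π, ∫ cos(mx)^2 dx = π, and cross terms integrate to 0.
So ∫_{-π}^{π} f(x)^2 dx = 5^2 · π + 1^2 · π = (25 + 1)π.
Divide by 2π: (25 + 1)/2 = 13.
By Parseval, this equals Σ |c_n|^2.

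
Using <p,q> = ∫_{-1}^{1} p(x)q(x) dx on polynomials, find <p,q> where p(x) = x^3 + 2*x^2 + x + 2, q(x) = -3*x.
<p,q> = -16/5

Expand the product: p(x)·q(x) = -3*x^4 - 6*x^3 - 3*x^2 - 6*x.
∫_{-1}^{1} of each monomial x^k gives [2/(k+1) if k even, 0 if k odd]. Integrating term-by-term (or equivalently evaluating the antiderivative F(x) = -3*x^5/5 - 3*x^4/2 - x^3 - 3*x^2 at the endpoints):
  F(1) − F(−1) = -61/10 − (-29/10) = -16/5.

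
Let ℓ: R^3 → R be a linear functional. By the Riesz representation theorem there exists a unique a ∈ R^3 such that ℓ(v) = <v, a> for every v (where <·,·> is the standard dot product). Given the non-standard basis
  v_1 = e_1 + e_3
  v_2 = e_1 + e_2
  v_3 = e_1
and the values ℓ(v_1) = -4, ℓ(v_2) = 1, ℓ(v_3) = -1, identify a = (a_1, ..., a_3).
a = (-1, 2, -3)

Write a = (a_1, ..., a_3) in the standard basis. For each basis vector v_i, ℓ(v_i) = <v_i, a> is a linear equation in the a_j's. Collect the n equations into a matrix system V a = ℓ, where row i of V is v_i (expressed in the standard basis). Since V is invertible (lower-triangular with 1s on the diagonal, up to permutation), solve by back-substitution:
  V =
[[1, 0, 1],
 [1, 1, 0],
 [1, 0, 0]]
  V a = (-4, 1, -1)
Solving gives a = (-1, 2, -3).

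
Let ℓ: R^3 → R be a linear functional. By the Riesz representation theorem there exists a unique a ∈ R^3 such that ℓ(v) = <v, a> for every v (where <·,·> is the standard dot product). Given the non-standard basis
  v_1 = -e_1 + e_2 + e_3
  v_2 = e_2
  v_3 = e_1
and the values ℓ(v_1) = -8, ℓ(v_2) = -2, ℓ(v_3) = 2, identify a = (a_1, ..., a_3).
a = (2, -2, -4)

Write a = (a_1, ..., a_3) in the standard basis. For each basis vector v_i, ℓ(v_i) = <v_i, a> is a linear equation in the a_j's. Collect the n equations into a matrix system V a = ℓ, where row i of V is v_i (expressed in the standard basis). Since V is invertible (lower-triangular with 1s on the diagonal, up to permutation), solve by back-substitution:
  V =
[[-1, 1, 1],
 [0, 1, 0],
 [1, 0, 0]]
  V a = (-8, -2, 2)
Solving gives a = (2, -2, -4).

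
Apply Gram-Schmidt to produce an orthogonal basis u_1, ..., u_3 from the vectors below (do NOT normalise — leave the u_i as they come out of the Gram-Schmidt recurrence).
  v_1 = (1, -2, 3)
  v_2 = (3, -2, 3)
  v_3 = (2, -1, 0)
Orthogonal basis:
  u_1 = (1, -2, 3)
  u_2 = (13/7, 2/7, -3/7)
  u_3 = (0, -9/13, -6/13)

Apply the Gram-Schmidt recurrence
  u_1 = v_1
  u_i = v_i − Σ_{j<i} ((v_i · u_j) / (u_j · u_j)) · u_j.

Step by step this gives:
  u_1 = (1, -2, 3)
  u_2 = (13/7, 2/7, -3/7)
  u_3 = (0, -9/13, -6/13)

Orthogonality check:
  u_2 · u_1 = 0 (should be 0)
  u_3 · u_1 = 0 (should be 0)
  u_3 · u_2 = 0 (should be 0)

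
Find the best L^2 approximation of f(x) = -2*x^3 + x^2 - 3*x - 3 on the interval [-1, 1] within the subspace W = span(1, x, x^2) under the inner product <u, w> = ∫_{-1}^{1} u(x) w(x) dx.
g(x) = x^2 - 21*x/5 - 3

The best approximation g ∈ W is the orthogonal projection of f onto W. Writing g = a_0 + a_1 x + a_2 x^2, the coefficients solve the normal equations G · a = b where
  G_{ij} = <φ_i, φ_j> and b_i = <f, φ_i>, with φ_0 = 1, φ_1 = x, φ_2 = x^2.
G =
  [2, 0, 2/3]
  [0, 2/3, 0]
  [2/3, 0, 2/5],
b = (-16/3, -14/5, -8/5).
Solving gives a_0 = -3, a_1 = -21/5, a_2 = 1, so
  g(x) = x^2 - 21*x/5 - 3.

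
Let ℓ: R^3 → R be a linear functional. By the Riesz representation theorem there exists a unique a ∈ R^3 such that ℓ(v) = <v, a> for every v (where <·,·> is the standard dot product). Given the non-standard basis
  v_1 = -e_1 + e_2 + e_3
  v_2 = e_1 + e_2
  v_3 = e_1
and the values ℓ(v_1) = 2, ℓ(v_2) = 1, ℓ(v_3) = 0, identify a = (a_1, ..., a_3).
a = (0, 1, 1)

Write a = (a_1, ..., a_3) in the standard basis. For each basis vector v_i, ℓ(v_i) = <v_i, a> is a linear equation in the a_j's. Collect the n equations into a matrix system V a = ℓ, where row i of V is v_i (expressed in the standard basis). Since V is invertible (lower-triangular with 1s on the diagonal, up to permutation), solve by back-substitution:
  V =
[[-1, 1, 1],
 [1, 1, 0],
 [1, 0, 0]]
  V a = (2, 1, 0)
Solving gives a = (0, 1, 1).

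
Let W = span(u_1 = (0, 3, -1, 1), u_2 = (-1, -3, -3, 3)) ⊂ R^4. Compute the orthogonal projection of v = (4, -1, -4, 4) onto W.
proj_W(v) = (-268/299, -177/299, -1013/299, 1013/299)

Set up U = [u_1 | ... | u_2] ∈ R^(4×2). The projector onto W = col(U) is P = U (U^T U)^(-1) U^T.
Compute U^T U =
  [11, -3]
  [-3, 28],
and U^T v = (5, 23).
Solve U^T U · c = U^T v for the coefficients: c = (209/299, 268/299). The projection is proj_W(v) = U c.
Check: (v - proj_W(v)) · u_1 = 0  (should be 0).
Check: (v - proj_W(v)) · u_2 = 0  (should be 0).
Result: proj_W(v) = (-268/299, -177/299, -1013/299, 1013/299).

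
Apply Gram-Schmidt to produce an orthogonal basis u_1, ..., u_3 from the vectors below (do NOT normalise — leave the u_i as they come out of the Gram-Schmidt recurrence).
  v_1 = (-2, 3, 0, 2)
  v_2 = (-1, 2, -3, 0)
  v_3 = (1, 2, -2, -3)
Orthogonal basis:
  u_1 = (-2, 3, 0, 2)
  u_2 = (-1/17, 10/17, -3, -16/17)
  u_3 = (143/174, 155/87, 53/58, -161/87)

Apply the Gram-Schmidt recurrence
  u_1 = v_1
  u_i = v_i − Σ_{j<i} ((v_i · u_j) / (u_j · u_j)) · u_j.

Step by step this gives:
  u_1 = (-2, 3, 0, 2)
  u_2 = (-1/17, 10/17, -3, -16/17)
  u_3 = (143/174, 155/87, 53/58, -161/87)

Orthogonality check:
  u_2 · u_1 = 0 (should be 0)
  u_3 · u_1 = 0 (should be 0)
  u_3 · u_2 = 0 (should be 0)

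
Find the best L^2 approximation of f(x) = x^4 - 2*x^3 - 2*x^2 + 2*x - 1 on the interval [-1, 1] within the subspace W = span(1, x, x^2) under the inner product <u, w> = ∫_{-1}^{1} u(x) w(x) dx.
g(x) = -8*x^2/7 + 4*x/5 - 38/35

The best approximation g ∈ W is the orthogonal projection of f onto W. Writing g = a_0 + a_1 x + a_2 x^2, the coefficients solve the normal equations G · a = b where
  G_{ij} = <φ_i, φ_j> and b_i = <f, φ_i>, with φ_0 = 1, φ_1 = x, φ_2 = x^2.
G =
  [2, 0, 2/3]
  [0, 2/3, 0]
  [2/3, 0, 2/5],
b = (-44/15, 8/15, -124/105).
Solving gives a_0 = -38/35, a_1 = 4/5, a_2 = -8/7, so
  g(x) = -8*x^2/7 + 4*x/5 - 38/35.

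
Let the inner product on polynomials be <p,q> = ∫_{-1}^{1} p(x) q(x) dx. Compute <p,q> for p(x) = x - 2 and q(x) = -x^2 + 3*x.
<p,q> = 10/3

Expand the product: p(x)·q(x) = -x^3 + 5*x^2 - 6*x.
∫_{-1}^{1} of each monomial x^k gives [2/(k+1) if k even, 0 if k odd]. Integrating term-by-term (or equivalently evaluating the antiderivative F(x) = -x^4/4 + 5*x^3/3 - 3*x^2 at the endpoints):
  F(1) − F(−1) = -19/12 − (-59/12) = 10/3.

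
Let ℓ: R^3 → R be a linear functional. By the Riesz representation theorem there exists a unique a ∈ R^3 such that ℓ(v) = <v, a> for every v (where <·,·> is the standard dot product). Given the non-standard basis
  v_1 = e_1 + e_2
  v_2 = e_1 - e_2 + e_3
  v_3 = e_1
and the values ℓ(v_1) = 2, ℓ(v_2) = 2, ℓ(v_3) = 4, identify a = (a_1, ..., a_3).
a = (4, -2, -4)

Write a = (a_1, ..., a_3) in the standard basis. For each basis vector v_i, ℓ(v_i) = <v_i, a> is a linear equation in the a_j's. Collect the n equations into a matrix system V a = ℓ, where row i of V is v_i (expressed in the standard basis). Since V is invertible (lower-triangular with 1s on the diagonal, up to permutation), solve by back-substitution:
  V =
[[1, 1, 0],
 [1, -1, 1],
 [1, 0, 0]]
  V a = (2, 2, 4)
Solving gives a = (4, -2, -4).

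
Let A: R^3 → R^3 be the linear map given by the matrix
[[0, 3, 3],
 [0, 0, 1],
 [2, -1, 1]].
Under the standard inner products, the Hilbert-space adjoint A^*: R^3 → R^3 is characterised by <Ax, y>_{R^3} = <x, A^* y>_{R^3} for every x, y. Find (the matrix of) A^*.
A^* = A^T =
[[0, 0, 2],
 [3, 0, -1],
 [3, 1, 1]]

For real matrices with standard dot products, the defining identity <Ax, y> = <x, A^* y> gives (Ax)^T y = x^T (A^*) y, i.e. x^T A^T y = x^T (A^*) y. Since this holds for all x, y, we must have A^* = A^T. Therefore
A^* =
[[0, 0, 2],
 [3, 0, -1],
 [3, 1, 1]].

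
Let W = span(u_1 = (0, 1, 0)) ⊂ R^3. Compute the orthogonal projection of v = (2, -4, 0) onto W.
proj_W(v) = (0, -4, 0)

Set up U = [u_1 | ... | u_1] ∈ R^(3×1). The projector onto W = col(U) is P = U (U^T U)^(-1) U^T.
Compute U^T U =
  [1],
and U^T v = (-4).
Solve U^T U · c = U^T v for the coefficients: c = (-4). The projection is proj_W(v) = U c.
Check: (v - proj_W(v)) · u_1 = 0  (should be 0).
Result: proj_W(v) = (0, -4, 0).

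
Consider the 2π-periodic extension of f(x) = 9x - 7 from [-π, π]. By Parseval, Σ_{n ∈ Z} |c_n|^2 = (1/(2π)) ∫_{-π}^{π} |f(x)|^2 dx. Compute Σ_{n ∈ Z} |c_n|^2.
Σ |c_n|^2 = 27π^2 + 49

Expand and integrate term by term over [-π, π]:
  ∫ (9x)^2 dx = 81·(2π^3/3); ∫ 2·9·(-7)·x dx = 0 (odd integrand); ∫ (-7)^2 dx = 49·2π.
So (1/(2π)) ∫_{-π}^{π} (9x - 7)^2 dx = 81π^2/3 + 49 = 27π^2 + 49.
Parseval ⇒ Σ |c_n|^2 = 27π^2 + 49.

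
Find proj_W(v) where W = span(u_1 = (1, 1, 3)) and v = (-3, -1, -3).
proj_W(v) = (-13/11, -13/11, -39/11)

Set up U = [u_1 | ... | u_1] ∈ R^(3×1). The projector onto W = col(U) is P = U (U^T U)^(-1) U^T.
Compute U^T U =
  [11],
and U^T v = (-13).
Solve U^T U · c = U^T v for the coefficients: c = (-13/11). The projection is proj_W(v) = U c.
Check: (v - proj_W(v)) · u_1 = 0  (should be 0).
Result: proj_W(v) = (-13/11, -13/11, -39/11).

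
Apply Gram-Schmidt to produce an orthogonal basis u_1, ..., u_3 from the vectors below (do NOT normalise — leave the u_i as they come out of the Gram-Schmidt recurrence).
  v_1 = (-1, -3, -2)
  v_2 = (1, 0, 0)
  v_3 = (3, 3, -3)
Orthogonal basis:
  u_1 = (-1, -3, -2)
  u_2 = (13/14, -3/14, -1/7)
  u_3 = (0, 30/13, -45/13)

Apply the Gram-Schmidt recurrence
  u_1 = v_1
  u_i = v_i − Σ_{j<i} ((v_i · u_j) / (u_j · u_j)) · u_j.

Step by step this gives:
  u_1 = (-1, -3, -2)
  u_2 = (13/14, -3/14, -1/7)
  u_3 = (0, 30/13, -45/13)

Orthogonality check:
  u_2 · u_1 = 0 (should be 0)
  u_3 · u_1 = 0 (should be 0)
  u_3 · u_2 = 0 (should be 0)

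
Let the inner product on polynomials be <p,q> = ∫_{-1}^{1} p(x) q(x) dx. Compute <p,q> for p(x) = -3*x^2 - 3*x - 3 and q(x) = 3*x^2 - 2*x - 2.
<p,q> = 52/5

Expand the product: p(x)·q(x) = -9*x^4 - 3*x^3 + 3*x^2 + 12*x + 6.
∫_{-1}^{1} of each monomial x^k gives [2/(k+1) if k even, 0 if k odd]. Integrating term-by-term (or equivalently evaluating the antiderivative F(x) = -9*x^5/5 - 3*x^4/4 + x^3 + 6*x^2 + 6*x at the endpoints):
  F(1) − F(−1) = 209/20 − (1/20) = 52/5.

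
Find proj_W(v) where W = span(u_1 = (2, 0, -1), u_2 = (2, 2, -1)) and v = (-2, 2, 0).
proj_W(v) = (-8/5, 2, 4/5)

Set up U = [u_1 | ... | u_2] ∈ R^(3×2). The projector onto W = col(U) is P = U (U^T U)^(-1) U^T.
Compute U^T U =
  [5, 5]
  [5, 9],
and U^T v = (-4, 0).
Solve U^T U · c = U^T v for the coefficients: c = (-9/5, 1). The projection is proj_W(v) = U c.
Check: (v - proj_W(v)) · u_1 = 0  (should be 0).
Check: (v - proj_W(v)) · u_2 = 0  (should be 0).
Result: proj_W(v) = (-8/5, 2, 4/5).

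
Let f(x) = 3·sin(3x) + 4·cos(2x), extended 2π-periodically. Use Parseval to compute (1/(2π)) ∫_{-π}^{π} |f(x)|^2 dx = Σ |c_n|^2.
Σ |c_n|^2 = 25/2

Expand |f|^2 and use orthogonality of {sin(nx), cos(mx)} on [-π, π]:
  ∫_{-π}^{π} sin(nx)^2 dx = π, ∫ cos(mx)^2 dx = π, and cross terms integrate to 0.
So ∫_{-π}^{π} f(x)^2 dx = 3^2 · π + 4^2 · π = (9 + 16)π.
Divide by 2π: (9 + 16)/2 = 25/2.
By Parseval, this equals Σ |c_n|^2.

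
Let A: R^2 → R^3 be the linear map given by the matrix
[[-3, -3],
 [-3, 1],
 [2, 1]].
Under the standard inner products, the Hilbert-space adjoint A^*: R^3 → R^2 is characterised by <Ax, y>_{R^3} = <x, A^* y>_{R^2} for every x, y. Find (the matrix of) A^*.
A^* = A^T =
[[-3, -3, 2],
 [-3, 1, 1]]

For real matrices with standard dot products, the defining identity <Ax, y> = <x, A^* y> gives (Ax)^T y = x^T (A^*) y, i.e. x^T A^T y = x^T (A^*) y. Since this holds for all x, y, we must have A^* = A^T. Therefore
A^* =
[[-3, -3, 2],
 [-3, 1, 1]].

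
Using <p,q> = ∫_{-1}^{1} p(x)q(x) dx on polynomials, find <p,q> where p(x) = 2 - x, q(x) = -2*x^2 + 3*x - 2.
<p,q> = -38/3

Expand the product: p(x)·q(x) = 2*x^3 - 7*x^2 + 8*x - 4.
∫_{-1}^{1} of each monomial x^k gives [2/(k+1) if k even, 0 if k odd]. Integrating term-by-term (or equivalently evaluating the antiderivative F(x) = x^4/2 - 7*x^3/3 + 4*x^2 - 4*x at the endpoints):
  F(1) − F(−1) = -11/6 − (65/6) = -38/3.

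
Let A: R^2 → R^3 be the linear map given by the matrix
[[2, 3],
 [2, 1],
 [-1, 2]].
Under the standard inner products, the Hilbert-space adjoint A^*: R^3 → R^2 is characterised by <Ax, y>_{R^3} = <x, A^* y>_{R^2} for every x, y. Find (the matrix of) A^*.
A^* = A^T =
[[2, 2, -1],
 [3, 1, 2]]

For real matrices with standard dot products, the defining identity <Ax, y> = <x, A^* y> gives (Ax)^T y = x^T (A^*) y, i.e. x^T A^T y = x^T (A^*) y. Since this holds for all x, y, we must have A^* = A^T. Therefore
A^* =
[[2, 2, -1],
 [3, 1, 2]].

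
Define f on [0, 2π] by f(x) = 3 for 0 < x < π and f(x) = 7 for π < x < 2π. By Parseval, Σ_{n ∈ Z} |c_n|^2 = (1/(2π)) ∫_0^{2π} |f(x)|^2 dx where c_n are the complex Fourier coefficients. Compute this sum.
Σ |c_n|^2 = 29

Parseval equates the L^2 energy of f (normalised by 1/(2π)) with the ℓ^2 sum of its Fourier coefficients: (1/(2π)) ∫_0^{2π} |f|^2 = Σ |c_n|^2.
Compute the left side: (1/(2π)) [∫_0^π 3^2 dx + ∫_π^{2π} 7^2 dx] = (1/(2π)) · (9π + 49π) = (9 + 49)/2 = 29.
So Σ_{n ∈ Z} |c_n|^2 = 29.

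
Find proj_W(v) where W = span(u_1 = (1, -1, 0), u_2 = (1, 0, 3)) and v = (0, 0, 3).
proj_W(v) = (9/19, 9/19, 54/19)

Set up U = [u_1 | ... | u_2] ∈ R^(3×2). The projector onto W = col(U) is P = U (U^T U)^(-1) U^T.
Compute U^T U =
  [2, 1]
  [1, 10],
and U^T v = (0, 9).
Solve U^T U · c = U^T v for the coefficients: c = (-9/19, 18/19). The projection is proj_W(v) = U c.
Check: (v - proj_W(v)) · u_1 = 0  (should be 0).
Check: (v - proj_W(v)) · u_2 = 0  (should be 0).
Result: proj_W(v) = (9/19, 9/19, 54/19).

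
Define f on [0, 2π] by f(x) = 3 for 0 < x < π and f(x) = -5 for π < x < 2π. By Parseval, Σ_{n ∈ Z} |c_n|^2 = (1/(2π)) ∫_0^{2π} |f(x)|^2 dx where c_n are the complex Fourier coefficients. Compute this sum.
Σ |c_n|^2 = 17

Parseval equates the L^2 energy of f (normalised by 1/(2π)) with the ℓ^2 sum of its Fourier coefficients: (1/(2π)) ∫_0^{2π} |f|^2 = Σ |c_n|^2.
Compute the left side: (1/(2π)) [∫_0^π 3^2 dx + ∫_π^{2π} (-5)^2 dx] = (1/(2π)) · (9π + 25π) = (9 + 25)/2 = 17.
So Σ_{n ∈ Z} |c_n|^2 = 17.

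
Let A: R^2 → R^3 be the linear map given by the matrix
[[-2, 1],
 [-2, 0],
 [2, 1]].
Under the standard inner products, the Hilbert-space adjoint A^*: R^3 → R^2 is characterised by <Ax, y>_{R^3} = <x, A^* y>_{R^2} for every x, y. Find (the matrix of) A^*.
A^* = A^T =
[[-2, -2, 2],
 [1, 0, 1]]

For real matrices with standard dot products, the defining identity <Ax, y> = <x, A^* y> gives (Ax)^T y = x^T (A^*) y, i.e. x^T A^T y = x^T (A^*) y. Since this holds for all x, y, we must have A^* = A^T. Therefore
A^* =
[[-2, -2, 2],
 [1, 0, 1]].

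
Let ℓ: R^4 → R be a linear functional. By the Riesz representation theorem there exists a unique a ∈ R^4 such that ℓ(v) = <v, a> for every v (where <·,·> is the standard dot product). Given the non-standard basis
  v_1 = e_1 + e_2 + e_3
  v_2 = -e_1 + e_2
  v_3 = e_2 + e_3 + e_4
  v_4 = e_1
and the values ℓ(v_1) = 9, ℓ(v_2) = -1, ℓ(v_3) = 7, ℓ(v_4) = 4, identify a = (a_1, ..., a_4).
a = (4, 3, 2, 2)

Write a = (a_1, ..., a_4) in the standard basis. For each basis vector v_i, ℓ(v_i) = <v_i, a> is a linear equation in the a_j's. Collect the n equations into a matrix system V a = ℓ, where row i of V is v_i (expressed in the standard basis). Since V is invertible (lower-triangular with 1s on the diagonal, up to permutation), solve by back-substitution:
  V =
[[1, 1, 1, 0],
 [-1, 1, 0, 0],
 [0, 1, 1, 1],
 [1, 0, 0, 0]]
  V a = (9, -1, 7, 4)
Solving gives a = (4, 3, 2, 2).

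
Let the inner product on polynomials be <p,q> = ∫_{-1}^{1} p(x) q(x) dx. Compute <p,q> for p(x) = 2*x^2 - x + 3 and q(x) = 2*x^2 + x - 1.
<p,q> = -12/5

Expand the product: p(x)·q(x) = 4*x^4 + 3*x^2 + 4*x - 3.
∫_{-1}^{1} of each monomial x^k gives [2/(k+1) if k even, 0 if k odd]. Integrating term-by-term (or equivalently evaluating the antiderivative F(x) = 4*x^5/5 + x^3 + 2*x^2 - 3*x at the endpoints):
  F(1) − F(−1) = 4/5 − (16/5) = -12/5.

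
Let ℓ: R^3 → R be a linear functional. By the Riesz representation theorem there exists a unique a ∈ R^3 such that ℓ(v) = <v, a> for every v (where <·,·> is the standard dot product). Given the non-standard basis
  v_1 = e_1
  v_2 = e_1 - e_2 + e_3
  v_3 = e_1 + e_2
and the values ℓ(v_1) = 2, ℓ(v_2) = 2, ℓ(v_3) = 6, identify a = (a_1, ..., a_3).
a = (2, 4, 4)

Write a = (a_1, ..., a_3) in the standard basis. For each basis vector v_i, ℓ(v_i) = <v_i, a> is a linear equation in the a_j's. Collect the n equations into a matrix system V a = ℓ, where row i of V is v_i (expressed in the standard basis). Since V is invertible (lower-triangular with 1s on the diagonal, up to permutation), solve by back-substitution:
  V =
[[1, 0, 0],
 [1, -1, 1],
 [1, 1, 0]]
  V a = (2, 2, 6)
Solving gives a = (2, 4, 4).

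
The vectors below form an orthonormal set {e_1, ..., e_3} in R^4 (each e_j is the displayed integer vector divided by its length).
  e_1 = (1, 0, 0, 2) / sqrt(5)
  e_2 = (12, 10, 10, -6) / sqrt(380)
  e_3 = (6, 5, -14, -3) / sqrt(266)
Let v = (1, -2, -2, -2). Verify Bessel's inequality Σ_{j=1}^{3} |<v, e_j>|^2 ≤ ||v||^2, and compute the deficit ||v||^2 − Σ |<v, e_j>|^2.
Σ |<v, e_j>|^2 = 41/7; ||v||^2 = 13; deficit = 50/7

Write each e_j = u_j / sqrt(<u_j, u_j>) where u_j is the displayed integer vector. Then <v, e_j> = <v, u_j> / sqrt(<u_j, u_j>), so |<v, e_j>|^2 = <v, u_j>^2 / <u_j, u_j>.
Coefficients: <v, e_1> = -3/sqrt(5), <v, e_2> = -16/sqrt(380), <v, e_3> = 30/sqrt(266).
Square and sum: Σ |<v, e_j>|^2 = 41/7.
Compute ||v||^2 = v·v = 13.
Deficit = 13 − 41/7 = 50/7 ≥ 0, confirming Bessel's inequality. (The deficit equals ||v − Σ <v,e_j> e_j||^2, the squared distance from v to span{e_j}.)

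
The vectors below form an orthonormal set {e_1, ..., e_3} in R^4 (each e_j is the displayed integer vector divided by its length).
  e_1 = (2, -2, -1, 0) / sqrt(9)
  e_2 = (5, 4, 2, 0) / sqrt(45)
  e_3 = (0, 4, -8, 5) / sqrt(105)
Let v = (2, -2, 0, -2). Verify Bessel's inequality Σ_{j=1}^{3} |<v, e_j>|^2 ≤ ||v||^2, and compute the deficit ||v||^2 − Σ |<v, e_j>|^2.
Σ |<v, e_j>|^2 = 72/7; ||v||^2 = 12; deficit = 12/7

Write each e_j = u_j / sqrt(<u_j, u_j>) where u_j is the displayed integer vector. Then <v, e_j> = <v, u_j> / sqrt(<u_j, u_j>), so |<v, e_j>|^2 = <v, u_j>^2 / <u_j, u_j>.
Coefficients: <v, e_1> = 8/sqrt(9), <v, e_2> = 2/sqrt(45), <v, e_3> = -18/sqrt(105).
Square and sum: Σ |<v, e_j>|^2 = 72/7.
Compute ||v||^2 = v·v = 12.
Deficit = 12 − 72/7 = 12/7 ≥ 0, confirming Bessel's inequality. (The deficit equals ||v − Σ <v,e_j> e_j||^2, the squared distance from v to span{e_j}.)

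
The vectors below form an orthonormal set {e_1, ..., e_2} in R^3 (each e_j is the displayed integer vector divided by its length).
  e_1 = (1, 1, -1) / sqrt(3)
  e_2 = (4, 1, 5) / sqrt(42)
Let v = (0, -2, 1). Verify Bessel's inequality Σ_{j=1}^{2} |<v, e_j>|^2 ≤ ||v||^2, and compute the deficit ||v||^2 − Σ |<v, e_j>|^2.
Σ |<v, e_j>|^2 = 45/14; ||v||^2 = 5; deficit = 25/14

Write each e_j = u_j / sqrt(<u_j, u_j>) where u_j is the displayed integer vector. Then <v, e_j> = <v, u_j> / sqrt(<u_j, u_j>), so |<v, e_j>|^2 = <v, u_j>^2 / <u_j, u_j>.
Coefficients: <v, e_1> = -3/sqrt(3), <v, e_2> = 3/sqrt(42).
Square and sum: Σ |<v, e_j>|^2 = 45/14.
Compute ||v||^2 = v·v = 5.
Deficit = 5 − 45/14 = 25/14 ≥ 0, confirming Bessel's inequality. (The deficit equals ||v − Σ <v,e_j> e_j||^2, the squared distance from v to span{e_j}.)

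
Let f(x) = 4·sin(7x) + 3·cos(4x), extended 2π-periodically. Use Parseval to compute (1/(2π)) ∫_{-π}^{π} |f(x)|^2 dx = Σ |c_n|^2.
Σ |c_n|^2 = 25/2

Expand |f|^2 and use orthogonality of {sin(nx), cos(mx)} on [-π, π]:
  ∫_{-π}^{π} sin(nx)^2 dx = π, ∫ cos(mx)^2 dx = π, and cross terms integrate to 0.
So ∫_{-π}^{π} f(x)^2 dx = 4^2 · π + 3^2 · π = (16 + 9)π.
Divide by 2π: (16 + 9)/2 = 25/2.
By Parseval, this equals Σ |c_n|^2.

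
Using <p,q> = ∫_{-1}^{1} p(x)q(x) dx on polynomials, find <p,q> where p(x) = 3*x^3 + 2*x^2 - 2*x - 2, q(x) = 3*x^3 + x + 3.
<p,q> = -836/105

Expand the product: p(x)·q(x) = 9*x^6 + 6*x^5 - 3*x^4 + 5*x^3 + 4*x^2 - 8*x - 6.
∫_{-1}^{1} of each monomial x^k gives [2/(k+1) if k even, 0 if k odd]. Integrating term-by-term (or equivalently evaluating the antiderivative F(x) = 9*x^7/7 + x^6 - 3*x^5/5 + 5*x^4/4 + 4*x^3/3 - 4*x^2 - 6*x at the endpoints):
  F(1) − F(−1) = -2407/420 − (937/420) = -836/105.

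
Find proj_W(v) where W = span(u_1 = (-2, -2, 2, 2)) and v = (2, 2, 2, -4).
proj_W(v) = (3/2, 3/2, -3/2, -3/2)

Set up U = [u_1 | ... | u_1] ∈ R^(4×1). The projector onto W = col(U) is P = U (U^T U)^(-1) U^T.
Compute U^T U =
  [16],
and U^T v = (-12).
Solve U^T U · c = U^T v for the coefficients: c = (-3/4). The projection is proj_W(v) = U c.
Check: (v - proj_W(v)) · u_1 = 0  (should be 0).
Result: proj_W(v) = (3/2, 3/2, -3/2, -3/2).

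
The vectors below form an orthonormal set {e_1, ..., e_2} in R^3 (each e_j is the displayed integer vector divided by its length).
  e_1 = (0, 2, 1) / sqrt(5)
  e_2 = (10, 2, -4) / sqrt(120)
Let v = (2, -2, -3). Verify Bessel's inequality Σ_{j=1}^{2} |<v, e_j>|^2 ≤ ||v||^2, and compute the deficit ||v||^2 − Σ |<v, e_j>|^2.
Σ |<v, e_j>|^2 = 49/3; ||v||^2 = 17; deficit = 2/3

Write each e_j = u_j / sqrt(<u_j, u_j>) where u_j is the displayed integer vector. Then <v, e_j> = <v, u_j> / sqrt(<u_j, u_j>), so |<v, e_j>|^2 = <v, u_j>^2 / <u_j, u_j>.
Coefficients: <v, e_1> = -7/sqrt(5), <v, e_2> = 28/sqrt(120).
Square and sum: Σ |<v, e_j>|^2 = 49/3.
Compute ||v||^2 = v·v = 17.
Deficit = 17 − 49/3 = 2/3 ≥ 0, confirming Bessel's inequality. (The deficit equals ||v − Σ <v,e_j> e_j||^2, the squared distance from v to span{e_j}.)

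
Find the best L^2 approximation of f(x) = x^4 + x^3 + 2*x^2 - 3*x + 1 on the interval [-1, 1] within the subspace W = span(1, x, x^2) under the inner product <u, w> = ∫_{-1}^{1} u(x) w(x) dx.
g(x) = 20*x^2/7 - 12*x/5 + 32/35

The best approximation g ∈ W is the orthogonal projection of f onto W. Writing g = a_0 + a_1 x + a_2 x^2, the coefficients solve the normal equations G · a = b where
  G_{ij} = <φ_i, φ_j> and b_i = <f, φ_i>, with φ_0 = 1, φ_1 = x, φ_2 = x^2.
G =
  [2, 0, 2/3]
  [0, 2/3, 0]
  [2/3, 0, 2/5],
b = (56/15, -8/5, 184/105).
Solving gives a_0 = 32/35, a_1 = -12/5, a_2 = 20/7, so
  g(x) = 20*x^2/7 - 12*x/5 + 32/35.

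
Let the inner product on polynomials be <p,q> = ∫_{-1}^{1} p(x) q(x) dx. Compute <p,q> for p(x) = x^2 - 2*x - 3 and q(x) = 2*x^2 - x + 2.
<p,q> = -188/15

Expand the product: p(x)·q(x) = 2*x^4 - 5*x^3 - 2*x^2 - x - 6.
∫_{-1}^{1} of each monomial x^k gives [2/(k+1) if k even, 0 if k odd]. Integrating term-by-term (or equivalently evaluating the antiderivative F(x) = 2*x^5/5 - 5*x^4/4 - 2*x^3/3 - x^2/2 - 6*x at the endpoints):
  F(1) − F(−1) = -481/60 − (271/60) = -188/15.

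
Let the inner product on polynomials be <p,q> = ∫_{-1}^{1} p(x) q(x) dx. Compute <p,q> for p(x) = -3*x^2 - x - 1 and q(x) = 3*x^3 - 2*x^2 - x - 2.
<p,q> = 56/5

Expand the product: p(x)·q(x) = -9*x^5 + 3*x^4 + 2*x^3 + 9*x^2 + 3*x + 2.
∫_{-1}^{1} of each monomial x^k gives [2/(k+1) if k even, 0 if k odd]. Integrating term-by-term (or equivalently evaluating the antiderivative F(x) = -3*x^6/2 + 3*x^5/5 + x^4/2 + 3*x^3 + 3*x^2/2 + 2*x at the endpoints):
  F(1) − F(−1) = 61/10 − (-51/10) = 56/5.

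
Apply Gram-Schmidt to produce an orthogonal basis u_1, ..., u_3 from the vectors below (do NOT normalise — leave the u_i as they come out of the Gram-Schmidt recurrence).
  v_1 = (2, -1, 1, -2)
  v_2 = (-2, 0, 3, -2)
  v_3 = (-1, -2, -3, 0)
Orthogonal basis:
  u_1 = (2, -1, 1, -2)
  u_2 = (-13/5, 3/10, 27/10, -7/5)
  u_3 = (-223/161, -352/161, -270/161, -26/23)

Apply the Gram-Schmidt recurrence
  u_1 = v_1
  u_i = v_i − Σ_{j<i} ((v_i · u_j) / (u_j · u_j)) · u_j.

Step by step this gives:
  u_1 = (2, -1, 1, -2)
  u_2 = (-13/5, 3/10, 27/10, -7/5)
  u_3 = (-223/161, -352/161, -270/161, -26/23)

Orthogonality check:
  u_2 · u_1 = 0 (should be 0)
  u_3 · u_1 = 0 (should be 0)
  u_3 · u_2 = 0 (should be 0)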